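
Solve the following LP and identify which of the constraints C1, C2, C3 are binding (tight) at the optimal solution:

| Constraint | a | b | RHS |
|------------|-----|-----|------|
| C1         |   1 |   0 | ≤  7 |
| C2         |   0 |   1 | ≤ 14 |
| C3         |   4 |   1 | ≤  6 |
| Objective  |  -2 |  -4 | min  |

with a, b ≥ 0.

At a = 0, b = 6, compute slack b - a·x for each constraint:
  C1: 7 − 0 = 7  (slack)
  C2: 14 − 6 = 8  (slack)
  C3: 6 − 6 = 0  (binding)

Optimal: a = 0, b = 6
Binding: C3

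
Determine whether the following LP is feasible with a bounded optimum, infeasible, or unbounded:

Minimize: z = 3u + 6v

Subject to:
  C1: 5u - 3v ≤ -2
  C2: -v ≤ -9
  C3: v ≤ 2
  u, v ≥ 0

Infeasible (no feasible solution exists)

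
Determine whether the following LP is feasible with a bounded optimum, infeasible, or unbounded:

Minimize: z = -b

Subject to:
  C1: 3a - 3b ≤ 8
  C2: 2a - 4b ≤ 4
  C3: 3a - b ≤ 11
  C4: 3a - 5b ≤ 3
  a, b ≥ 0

Unbounded (objective can decrease without bound)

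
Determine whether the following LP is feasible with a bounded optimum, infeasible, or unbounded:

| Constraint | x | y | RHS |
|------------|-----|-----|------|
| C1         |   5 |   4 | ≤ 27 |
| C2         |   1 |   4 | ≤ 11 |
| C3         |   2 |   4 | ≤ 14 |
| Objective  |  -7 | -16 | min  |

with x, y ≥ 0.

Feasible with a bounded optimal solution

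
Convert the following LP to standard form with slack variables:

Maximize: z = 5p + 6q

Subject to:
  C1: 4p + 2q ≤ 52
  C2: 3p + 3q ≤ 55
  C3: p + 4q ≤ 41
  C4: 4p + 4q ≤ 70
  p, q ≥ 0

max z = 5p + 6q

s.t.
  4p + 2q + s1 = 52
  3p + 3q + s2 = 55
  p + 4q + s3 = 41
  4p + 4q + s4 = 70
  p, q, s1, s2, s3, s4 ≥ 0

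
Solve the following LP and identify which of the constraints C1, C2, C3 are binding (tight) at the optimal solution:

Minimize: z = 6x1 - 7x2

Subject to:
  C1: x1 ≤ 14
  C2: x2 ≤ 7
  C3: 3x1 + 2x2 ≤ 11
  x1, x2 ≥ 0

At x1 = 0, x2 = 5.5, compute slack b - a·x for each constraint:
  C1: 14 − 0 = 14  (slack)
  C2: 7 − 5.5 = 1.5  (slack)
  C3: 11 − 11 = 0  (binding)

Optimal: x1 = 0, x2 = 5.5
Binding: C3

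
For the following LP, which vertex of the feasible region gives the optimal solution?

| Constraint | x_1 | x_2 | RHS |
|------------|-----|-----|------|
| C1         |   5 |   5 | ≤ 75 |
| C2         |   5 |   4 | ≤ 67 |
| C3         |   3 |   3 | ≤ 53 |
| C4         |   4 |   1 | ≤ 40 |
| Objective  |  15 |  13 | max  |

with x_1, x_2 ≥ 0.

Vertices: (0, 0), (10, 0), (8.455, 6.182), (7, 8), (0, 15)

Evaluate the objective at each vertex of the feasible region:
  z(0, 0) = 0
  z(10, 0) = 150
  z(8.455, 6.182) = 207.2
  z(7, 8) = 209  ←
  z(0, 15) = 195
The maximum is at x_1 = 7, x_2 = 8.

(7, 8)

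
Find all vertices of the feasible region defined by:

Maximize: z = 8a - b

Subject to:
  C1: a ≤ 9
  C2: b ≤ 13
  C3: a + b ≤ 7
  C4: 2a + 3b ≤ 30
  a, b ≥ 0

(0, 0), (7, 0), (0, 7)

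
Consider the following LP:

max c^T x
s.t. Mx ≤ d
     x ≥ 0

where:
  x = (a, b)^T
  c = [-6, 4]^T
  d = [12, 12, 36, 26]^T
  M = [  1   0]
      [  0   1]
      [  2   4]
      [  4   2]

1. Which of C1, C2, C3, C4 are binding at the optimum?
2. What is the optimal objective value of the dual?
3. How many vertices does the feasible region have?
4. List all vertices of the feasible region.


1. C3
2. 36
3. 4
4. (0, 0), (6.5, 0), (2.667, 7.667), (0, 9)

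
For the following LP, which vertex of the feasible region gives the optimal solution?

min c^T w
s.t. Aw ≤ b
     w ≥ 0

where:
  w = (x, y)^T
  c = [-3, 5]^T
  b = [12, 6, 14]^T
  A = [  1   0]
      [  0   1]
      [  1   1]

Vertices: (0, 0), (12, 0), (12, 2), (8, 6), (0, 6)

Evaluate the objective at each vertex of the feasible region:
  z(0, 0) = 0
  z(12, 0) = -36  ←
  z(12, 2) = -26
  z(8, 6) = 6
  z(0, 6) = 30
The minimum is at x = 12, y = 0.

(12, 0)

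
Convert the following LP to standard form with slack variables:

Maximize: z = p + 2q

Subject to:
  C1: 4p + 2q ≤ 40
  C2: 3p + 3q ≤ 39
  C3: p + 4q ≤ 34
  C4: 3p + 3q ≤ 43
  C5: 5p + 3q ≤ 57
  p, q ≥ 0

max z = p + 2q

s.t.
  4p + 2q + s1 = 40
  3p + 3q + s2 = 39
  p + 4q + s3 = 34
  3p + 3q + s4 = 43
  5p + 3q + s5 = 57
  p, q, s1, s2, s3, s4, s5 ≥ 0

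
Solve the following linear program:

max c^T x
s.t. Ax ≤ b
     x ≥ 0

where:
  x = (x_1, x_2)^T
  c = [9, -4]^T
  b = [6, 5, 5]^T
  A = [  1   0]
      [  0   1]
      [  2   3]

Evaluate the objective at each vertex of the feasible region:
  z(0, 0) = 0
  z(2.5, 0) = 22.5  ←
  z(0, 1.667) = -6.667
The maximum is at x_1 = 2.5, x_2 = 0.

x_1 = 2.5, x_2 = 0, z = 22.5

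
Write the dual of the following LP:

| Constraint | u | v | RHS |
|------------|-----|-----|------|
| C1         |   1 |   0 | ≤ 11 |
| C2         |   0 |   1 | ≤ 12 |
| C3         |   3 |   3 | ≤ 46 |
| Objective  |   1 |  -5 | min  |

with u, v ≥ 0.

Primal min cᵀx s.t. Ax ≤ b, x ≥ 0  →  Dual max −bᵀy s.t. Aᵀy ≥ −c, y ≥ 0.

Maximize: z = -11y1 - 12y2 - 46y3

Subject to:
  y1 + 3y3 ≥ -1
  y2 + 3y3 ≥ 5
  y1, y2, y3 ≥ 0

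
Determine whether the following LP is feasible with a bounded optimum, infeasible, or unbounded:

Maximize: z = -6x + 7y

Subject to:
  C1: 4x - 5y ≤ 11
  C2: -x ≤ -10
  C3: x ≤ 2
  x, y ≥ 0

Infeasible (no feasible solution exists)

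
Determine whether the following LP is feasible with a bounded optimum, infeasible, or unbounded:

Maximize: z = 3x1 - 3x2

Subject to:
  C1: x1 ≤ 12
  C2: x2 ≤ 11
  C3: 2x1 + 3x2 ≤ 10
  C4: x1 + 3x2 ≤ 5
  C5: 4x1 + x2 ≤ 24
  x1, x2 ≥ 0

Feasible with a bounded optimal solution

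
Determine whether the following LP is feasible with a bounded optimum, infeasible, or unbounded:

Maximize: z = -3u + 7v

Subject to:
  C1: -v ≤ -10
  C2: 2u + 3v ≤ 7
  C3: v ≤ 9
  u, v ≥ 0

Infeasible (no feasible solution exists)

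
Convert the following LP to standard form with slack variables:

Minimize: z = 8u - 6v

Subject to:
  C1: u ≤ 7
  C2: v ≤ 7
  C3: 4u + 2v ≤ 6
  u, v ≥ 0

min z = 8u - 6v

s.t.
  u + s1 = 7
  v + s2 = 7
  4u + 2v + s3 = 6
  u, v, s1, s2, s3 ≥ 0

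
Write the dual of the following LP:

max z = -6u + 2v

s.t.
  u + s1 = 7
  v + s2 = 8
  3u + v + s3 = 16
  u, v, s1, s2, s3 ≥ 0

Primal max cᵀx s.t. Ax ≤ b, x ≥ 0  →  Dual min bᵀy s.t. Aᵀy ≥ c, y ≥ 0.

Minimize: z = 7y1 + 8y2 + 16y3

Subject to:
  y1 + 3y3 ≥ -6
  y2 + y3 ≥ 2
  y1, y2, y3 ≥ 0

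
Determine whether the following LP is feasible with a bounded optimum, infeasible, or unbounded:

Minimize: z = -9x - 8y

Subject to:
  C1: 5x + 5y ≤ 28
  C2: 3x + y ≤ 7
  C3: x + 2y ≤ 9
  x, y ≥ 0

Feasible with a bounded optimal solution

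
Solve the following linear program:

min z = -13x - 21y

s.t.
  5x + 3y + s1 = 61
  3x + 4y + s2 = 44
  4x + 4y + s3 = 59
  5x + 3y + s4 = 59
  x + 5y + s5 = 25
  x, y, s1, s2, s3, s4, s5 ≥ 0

Evaluate the objective at each vertex of the feasible region:
  z(0, 0) = 0
  z(11.8, 0) = -153.4
  z(10, 3) = -193  ←
  z(0, 5) = -105
The minimum is at x = 10, y = 3.

x = 10, y = 3, z = -193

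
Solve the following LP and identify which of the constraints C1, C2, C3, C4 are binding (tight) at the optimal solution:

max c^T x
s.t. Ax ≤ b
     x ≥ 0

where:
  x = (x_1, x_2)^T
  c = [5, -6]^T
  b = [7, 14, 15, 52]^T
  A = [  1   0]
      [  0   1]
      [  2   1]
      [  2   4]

At x_1 = 7, x_2 = 0, compute slack b - a·x for each constraint:
  C1: 7 − 7 = 0  (binding)
  C2: 14 − 0 = 14  (slack)
  C3: 15 − 14 = 1  (slack)
  C4: 52 − 14 = 38  (slack)

Optimal: x_1 = 7, x_2 = 0
Binding: C1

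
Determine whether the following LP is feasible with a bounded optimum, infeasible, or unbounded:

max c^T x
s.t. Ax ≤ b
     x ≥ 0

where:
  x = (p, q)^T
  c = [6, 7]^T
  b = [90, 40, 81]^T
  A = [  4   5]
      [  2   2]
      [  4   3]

Feasible with a bounded optimal solution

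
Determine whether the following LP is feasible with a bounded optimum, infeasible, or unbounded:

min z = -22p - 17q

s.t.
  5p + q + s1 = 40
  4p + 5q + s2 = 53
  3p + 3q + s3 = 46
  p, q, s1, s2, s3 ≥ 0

Feasible with a bounded optimal solution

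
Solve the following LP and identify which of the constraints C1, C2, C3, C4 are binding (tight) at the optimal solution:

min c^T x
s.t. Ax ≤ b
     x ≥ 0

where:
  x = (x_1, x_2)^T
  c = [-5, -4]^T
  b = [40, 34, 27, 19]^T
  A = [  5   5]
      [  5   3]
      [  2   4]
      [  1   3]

At x_1 = 5, x_2 = 3, compute slack b - a·x for each constraint:
  C1: 40 − 40 = 0  (binding)
  C2: 34 − 34 = 0  (binding)
  C3: 27 − 22 = 5  (slack)
  C4: 19 − 14 = 5  (slack)

Optimal: x_1 = 5, x_2 = 3
Binding: C1, C2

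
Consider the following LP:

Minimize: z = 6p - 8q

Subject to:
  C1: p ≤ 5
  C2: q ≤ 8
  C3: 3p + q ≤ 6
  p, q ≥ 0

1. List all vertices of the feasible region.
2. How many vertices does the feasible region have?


1. (0, 0), (2, 0), (0, 6)
2. 3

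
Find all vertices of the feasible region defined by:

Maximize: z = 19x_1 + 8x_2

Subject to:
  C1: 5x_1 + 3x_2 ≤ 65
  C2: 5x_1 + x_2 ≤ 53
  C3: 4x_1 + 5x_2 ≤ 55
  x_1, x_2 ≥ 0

(0, 0), (10.6, 0), (10, 3), (0, 11)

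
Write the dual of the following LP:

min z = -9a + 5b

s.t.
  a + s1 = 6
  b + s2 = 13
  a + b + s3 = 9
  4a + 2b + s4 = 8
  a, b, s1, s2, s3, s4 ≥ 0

Primal min cᵀx s.t. Ax ≤ b, x ≥ 0  →  Dual max −bᵀy s.t. Aᵀy ≥ −c, y ≥ 0.

Maximize: z = -6y1 - 13y2 - 9y3 - 8y4

Subject to:
  y1 + y3 + 4y4 ≥ 9
  y2 + y3 + 2y4 ≥ -5
  y1, y2, y3, y4 ≥ 0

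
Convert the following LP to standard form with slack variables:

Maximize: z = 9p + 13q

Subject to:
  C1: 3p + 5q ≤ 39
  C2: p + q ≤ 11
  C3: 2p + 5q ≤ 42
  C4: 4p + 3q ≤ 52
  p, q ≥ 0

max z = 9p + 13q

s.t.
  3p + 5q + s1 = 39
  p + q + s2 = 11
  2p + 5q + s3 = 42
  4p + 3q + s4 = 52
  p, q, s1, s2, s3, s4 ≥ 0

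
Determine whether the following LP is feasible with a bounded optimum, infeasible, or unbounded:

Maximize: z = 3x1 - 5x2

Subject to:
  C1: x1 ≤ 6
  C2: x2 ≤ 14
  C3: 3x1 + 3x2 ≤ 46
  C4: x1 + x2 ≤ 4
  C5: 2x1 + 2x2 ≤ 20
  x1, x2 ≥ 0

Feasible with a bounded optimal solution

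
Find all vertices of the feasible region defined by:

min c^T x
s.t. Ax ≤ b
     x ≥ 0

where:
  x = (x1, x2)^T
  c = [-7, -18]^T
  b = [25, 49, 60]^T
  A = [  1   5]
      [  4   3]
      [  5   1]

(0, 0), (12, 0), (11.91, 0.4545), (10, 3), (0, 5)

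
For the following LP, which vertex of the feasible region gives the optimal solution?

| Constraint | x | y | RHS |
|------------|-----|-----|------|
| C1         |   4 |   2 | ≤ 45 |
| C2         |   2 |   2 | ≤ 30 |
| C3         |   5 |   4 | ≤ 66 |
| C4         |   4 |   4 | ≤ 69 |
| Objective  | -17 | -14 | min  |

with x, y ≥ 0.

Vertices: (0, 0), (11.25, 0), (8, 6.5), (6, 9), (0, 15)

Evaluate the objective at each vertex of the feasible region:
  z(0, 0) = 0
  z(11.25, 0) = -191.2
  z(8, 6.5) = -227
  z(6, 9) = -228  ←
  z(0, 15) = -210
The minimum is at x = 6, y = 9.

(6, 9)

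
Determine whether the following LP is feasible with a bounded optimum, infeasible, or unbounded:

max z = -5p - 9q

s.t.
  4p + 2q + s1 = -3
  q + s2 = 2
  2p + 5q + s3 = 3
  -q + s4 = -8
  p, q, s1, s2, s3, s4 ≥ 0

Infeasible (no feasible solution exists)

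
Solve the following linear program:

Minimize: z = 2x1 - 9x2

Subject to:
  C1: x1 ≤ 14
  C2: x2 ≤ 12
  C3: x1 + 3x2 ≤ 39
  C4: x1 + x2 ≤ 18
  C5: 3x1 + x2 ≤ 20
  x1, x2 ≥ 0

Evaluate the objective at each vertex of the feasible region:
  z(0, 0) = 0
  z(6.667, 0) = 13.33
  z(2.667, 12) = -102.7
  z(0, 12) = -108  ←
The minimum is at x1 = 0, x2 = 12.

x1 = 0, x2 = 12, z = -108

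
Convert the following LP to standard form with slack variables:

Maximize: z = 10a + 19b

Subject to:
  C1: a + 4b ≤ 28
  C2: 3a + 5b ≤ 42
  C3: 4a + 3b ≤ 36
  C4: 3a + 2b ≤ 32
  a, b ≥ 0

max z = 10a + 19b

s.t.
  a + 4b + s1 = 28
  3a + 5b + s2 = 42
  4a + 3b + s3 = 36
  3a + 2b + s4 = 32
  a, b, s1, s2, s3, s4 ≥ 0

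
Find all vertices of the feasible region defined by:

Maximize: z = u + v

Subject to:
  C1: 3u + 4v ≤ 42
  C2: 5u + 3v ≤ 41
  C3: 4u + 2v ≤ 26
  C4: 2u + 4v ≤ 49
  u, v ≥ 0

(0, 0), (6.5, 0), (2, 9), (0, 10.5)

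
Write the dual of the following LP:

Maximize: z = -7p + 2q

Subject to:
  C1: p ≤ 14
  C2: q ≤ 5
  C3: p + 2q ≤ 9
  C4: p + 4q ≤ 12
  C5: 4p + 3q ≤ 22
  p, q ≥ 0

Primal max cᵀx s.t. Ax ≤ b, x ≥ 0  →  Dual min bᵀy s.t. Aᵀy ≥ c, y ≥ 0.

Minimize: z = 14y1 + 5y2 + 9y3 + 12y4 + 22y5

Subject to:
  y1 + y3 + y4 + 4y5 ≥ -7
  y2 + 2y3 + 4y4 + 3y5 ≥ 2
  y1, y2, y3, y4, y5 ≥ 0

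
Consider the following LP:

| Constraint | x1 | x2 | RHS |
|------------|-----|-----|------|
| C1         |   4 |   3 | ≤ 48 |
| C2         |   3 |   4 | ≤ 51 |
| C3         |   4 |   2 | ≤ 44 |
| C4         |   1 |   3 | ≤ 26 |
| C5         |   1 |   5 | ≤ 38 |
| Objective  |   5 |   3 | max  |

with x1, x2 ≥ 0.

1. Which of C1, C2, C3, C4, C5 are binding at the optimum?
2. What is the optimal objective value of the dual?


1. C1, C3
2. 57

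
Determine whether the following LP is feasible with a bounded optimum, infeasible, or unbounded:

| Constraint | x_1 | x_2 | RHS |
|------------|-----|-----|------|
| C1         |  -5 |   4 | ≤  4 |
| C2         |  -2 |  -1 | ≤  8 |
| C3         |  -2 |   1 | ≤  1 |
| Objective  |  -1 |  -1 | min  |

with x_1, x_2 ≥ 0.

Unbounded (objective can decrease without bound)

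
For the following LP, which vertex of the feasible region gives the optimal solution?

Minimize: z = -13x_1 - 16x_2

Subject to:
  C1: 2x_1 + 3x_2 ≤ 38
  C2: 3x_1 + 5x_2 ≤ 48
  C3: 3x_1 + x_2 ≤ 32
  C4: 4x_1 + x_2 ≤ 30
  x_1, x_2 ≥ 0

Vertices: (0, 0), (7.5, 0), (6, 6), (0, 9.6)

Evaluate the objective at each vertex of the feasible region:
  z(0, 0) = 0
  z(7.5, 0) = -97.5
  z(6, 6) = -174  ←
  z(0, 9.6) = -153.6
The minimum is at x_1 = 6, x_2 = 6.

(6, 6)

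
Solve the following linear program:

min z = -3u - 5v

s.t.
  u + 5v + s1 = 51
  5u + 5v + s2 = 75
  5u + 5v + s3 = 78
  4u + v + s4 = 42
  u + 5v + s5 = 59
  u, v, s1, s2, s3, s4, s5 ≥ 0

Evaluate the objective at each vertex of the feasible region:
  z(0, 0) = 0
  z(10.5, 0) = -31.5
  z(9, 6) = -57
  z(6, 9) = -63  ←
  z(0, 10.2) = -51
The minimum is at u = 6, v = 9.

u = 6, v = 9, z = -63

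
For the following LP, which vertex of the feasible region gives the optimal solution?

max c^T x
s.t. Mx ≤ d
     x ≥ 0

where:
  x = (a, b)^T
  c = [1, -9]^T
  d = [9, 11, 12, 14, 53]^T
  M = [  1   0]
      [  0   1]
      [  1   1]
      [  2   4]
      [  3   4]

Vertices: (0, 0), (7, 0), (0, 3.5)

Evaluate the objective at each vertex of the feasible region:
  z(0, 0) = 0
  z(7, 0) = 7  ←
  z(0, 3.5) = -31.5
The maximum is at a = 7, b = 0.

(7, 0)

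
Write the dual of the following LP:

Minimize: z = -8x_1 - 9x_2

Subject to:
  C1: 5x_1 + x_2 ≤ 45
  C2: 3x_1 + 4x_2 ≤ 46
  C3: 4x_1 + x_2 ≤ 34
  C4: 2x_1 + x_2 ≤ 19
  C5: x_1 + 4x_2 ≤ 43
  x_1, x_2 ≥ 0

Primal min cᵀx s.t. Ax ≤ b, x ≥ 0  →  Dual max −bᵀy s.t. Aᵀy ≥ −c, y ≥ 0.

Maximize: z = -45y1 - 46y2 - 34y3 - 19y4 - 43y5

Subject to:
  5y1 + 3y2 + 4y3 + 2y4 + y5 ≥ 8
  y1 + 4y2 + y3 + y4 + 4y5 ≥ 9
  y1, y2, y3, y4, y5 ≥ 0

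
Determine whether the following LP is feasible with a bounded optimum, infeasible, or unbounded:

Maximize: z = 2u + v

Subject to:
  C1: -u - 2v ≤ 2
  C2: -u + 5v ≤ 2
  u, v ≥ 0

Unbounded (objective can increase without bound)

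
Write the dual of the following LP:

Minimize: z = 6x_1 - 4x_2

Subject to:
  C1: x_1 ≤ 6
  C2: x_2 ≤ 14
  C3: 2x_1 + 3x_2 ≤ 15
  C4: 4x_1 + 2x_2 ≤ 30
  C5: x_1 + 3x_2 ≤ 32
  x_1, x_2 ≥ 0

Primal min cᵀx s.t. Ax ≤ b, x ≥ 0  →  Dual max −bᵀy s.t. Aᵀy ≥ −c, y ≥ 0.

Maximize: z = -6y1 - 14y2 - 15y3 - 30y4 - 32y5

Subject to:
  y1 + 2y3 + 4y4 + y5 ≥ -6
  y2 + 3y3 + 2y4 + 3y5 ≥ 4
  y1, y2, y3, y4, y5 ≥ 0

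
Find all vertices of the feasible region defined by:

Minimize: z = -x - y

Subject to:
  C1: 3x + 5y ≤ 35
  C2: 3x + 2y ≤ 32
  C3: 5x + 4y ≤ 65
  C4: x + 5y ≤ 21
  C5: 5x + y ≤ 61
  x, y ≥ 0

(0, 0), (10.67, 0), (10, 1), (7, 2.8), (0, 4.2)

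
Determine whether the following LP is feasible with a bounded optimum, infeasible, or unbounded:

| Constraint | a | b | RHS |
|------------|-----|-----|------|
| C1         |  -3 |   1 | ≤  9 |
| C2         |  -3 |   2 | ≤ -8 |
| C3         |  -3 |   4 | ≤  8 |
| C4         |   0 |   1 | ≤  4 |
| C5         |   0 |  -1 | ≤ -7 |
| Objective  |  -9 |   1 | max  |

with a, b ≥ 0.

Infeasible (no feasible solution exists)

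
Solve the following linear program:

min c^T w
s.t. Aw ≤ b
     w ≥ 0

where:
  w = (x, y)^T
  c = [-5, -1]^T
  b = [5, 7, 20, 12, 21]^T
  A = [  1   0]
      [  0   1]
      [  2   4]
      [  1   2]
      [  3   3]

Evaluate the objective at each vertex of the feasible region:
  z(0, 0) = 0
  z(5, 0) = -25
  z(5, 2) = -27  ←
  z(4, 3) = -23
  z(0, 5) = -5
The minimum is at x = 5, y = 2.

x = 5, y = 2, z = -27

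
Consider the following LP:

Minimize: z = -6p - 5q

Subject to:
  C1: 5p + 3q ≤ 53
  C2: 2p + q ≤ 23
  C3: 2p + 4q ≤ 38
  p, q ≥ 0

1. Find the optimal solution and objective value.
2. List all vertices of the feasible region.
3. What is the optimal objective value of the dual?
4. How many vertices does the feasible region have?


1. p = 7, q = 6, z = -72
2. (0, 0), (10.6, 0), (7, 6), (0, 9.5)
3. -72
4. 4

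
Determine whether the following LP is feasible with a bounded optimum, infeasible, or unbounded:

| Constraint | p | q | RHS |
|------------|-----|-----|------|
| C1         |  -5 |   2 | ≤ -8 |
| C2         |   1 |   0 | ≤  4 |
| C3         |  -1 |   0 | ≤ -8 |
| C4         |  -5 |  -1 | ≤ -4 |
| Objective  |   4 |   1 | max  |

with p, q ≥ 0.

Infeasible (no feasible solution exists)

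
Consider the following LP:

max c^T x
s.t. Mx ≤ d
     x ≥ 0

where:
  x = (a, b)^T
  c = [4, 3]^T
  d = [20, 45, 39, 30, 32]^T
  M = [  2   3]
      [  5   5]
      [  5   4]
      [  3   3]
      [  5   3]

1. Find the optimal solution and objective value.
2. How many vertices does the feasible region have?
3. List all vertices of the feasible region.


1. a = 4, b = 4, z = 28
2. 4
3. (0, 0), (6.4, 0), (4, 4), (0, 6.667)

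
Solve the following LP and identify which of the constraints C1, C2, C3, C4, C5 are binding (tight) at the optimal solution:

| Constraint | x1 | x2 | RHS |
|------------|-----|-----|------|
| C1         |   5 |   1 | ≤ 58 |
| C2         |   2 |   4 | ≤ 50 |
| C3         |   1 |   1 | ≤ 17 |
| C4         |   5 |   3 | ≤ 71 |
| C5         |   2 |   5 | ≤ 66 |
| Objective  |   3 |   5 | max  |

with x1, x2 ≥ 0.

At x1 = 9, x2 = 8, compute slack b - a·x for each constraint:
  C1: 58 − 53 = 5  (slack)
  C2: 50 − 50 = 0  (binding)
  C3: 17 − 17 = 0  (binding)
  C4: 71 − 69 = 2  (slack)
  C5: 66 − 58 = 8  (slack)

Optimal: x1 = 9, x2 = 8
Binding: C2, C3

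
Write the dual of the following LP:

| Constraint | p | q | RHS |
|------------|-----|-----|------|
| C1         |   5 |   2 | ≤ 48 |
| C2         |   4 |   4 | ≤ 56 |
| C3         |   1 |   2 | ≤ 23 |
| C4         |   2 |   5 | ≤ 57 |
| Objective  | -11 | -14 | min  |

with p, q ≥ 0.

Primal min cᵀx s.t. Ax ≤ b, x ≥ 0  →  Dual max −bᵀy s.t. Aᵀy ≥ −c, y ≥ 0.

Maximize: z = -48y1 - 56y2 - 23y3 - 57y4

Subject to:
  5y1 + 4y2 + y3 + 2y4 ≥ 11
  2y1 + 4y2 + 2y3 + 5y4 ≥ 14
  y1, y2, y3, y4 ≥ 0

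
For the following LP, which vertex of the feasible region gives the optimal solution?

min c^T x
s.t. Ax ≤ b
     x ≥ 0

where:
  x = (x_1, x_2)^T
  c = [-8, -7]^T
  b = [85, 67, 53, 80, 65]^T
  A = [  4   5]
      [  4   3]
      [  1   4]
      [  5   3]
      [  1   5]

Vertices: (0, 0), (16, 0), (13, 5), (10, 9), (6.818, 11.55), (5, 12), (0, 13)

Evaluate the objective at each vertex of the feasible region:
  z(0, 0) = 0
  z(16, 0) = -128
  z(13, 5) = -139
  z(10, 9) = -143  ←
  z(6.818, 11.55) = -135.4
  z(5, 12) = -124
  z(0, 13) = -91
The minimum is at x_1 = 10, x_2 = 9.

(10, 9)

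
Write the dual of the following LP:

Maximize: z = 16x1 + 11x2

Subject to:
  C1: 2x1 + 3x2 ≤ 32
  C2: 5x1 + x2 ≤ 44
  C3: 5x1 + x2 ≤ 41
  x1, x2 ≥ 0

Primal max cᵀx s.t. Ax ≤ b, x ≥ 0  →  Dual min bᵀy s.t. Aᵀy ≥ c, y ≥ 0.

Minimize: z = 32y1 + 44y2 + 41y3

Subject to:
  2y1 + 5y2 + 5y3 ≥ 16
  3y1 + y2 + y3 ≥ 11
  y1, y2, y3 ≥ 0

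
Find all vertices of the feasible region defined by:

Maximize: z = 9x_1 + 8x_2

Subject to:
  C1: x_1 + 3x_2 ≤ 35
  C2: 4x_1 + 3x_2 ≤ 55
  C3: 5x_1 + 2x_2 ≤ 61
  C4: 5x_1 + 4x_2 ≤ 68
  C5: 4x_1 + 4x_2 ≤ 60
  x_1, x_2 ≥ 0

(0, 0), (12.2, 0), (10.8, 3.5), (8, 7), (5, 10), (0, 11.67)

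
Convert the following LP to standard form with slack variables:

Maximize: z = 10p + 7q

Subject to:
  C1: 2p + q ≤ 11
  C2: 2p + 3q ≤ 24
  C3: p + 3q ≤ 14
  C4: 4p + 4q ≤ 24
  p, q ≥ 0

max z = 10p + 7q

s.t.
  2p + q + s1 = 11
  2p + 3q + s2 = 24
  p + 3q + s3 = 14
  4p + 4q + s4 = 24
  p, q, s1, s2, s3, s4 ≥ 0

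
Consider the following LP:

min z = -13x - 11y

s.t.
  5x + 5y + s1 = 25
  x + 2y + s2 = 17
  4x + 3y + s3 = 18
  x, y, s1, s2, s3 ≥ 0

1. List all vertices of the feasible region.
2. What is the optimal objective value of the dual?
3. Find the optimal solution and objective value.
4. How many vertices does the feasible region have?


1. (0, 0), (4.5, 0), (3, 2), (0, 5)
2. -61
3. x = 3, y = 2, z = -61
4. 4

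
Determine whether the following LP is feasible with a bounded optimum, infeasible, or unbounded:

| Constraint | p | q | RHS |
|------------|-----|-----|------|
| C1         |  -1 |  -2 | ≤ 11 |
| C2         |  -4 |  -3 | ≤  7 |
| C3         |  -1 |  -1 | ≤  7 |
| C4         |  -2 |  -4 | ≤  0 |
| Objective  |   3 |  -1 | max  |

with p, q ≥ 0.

Unbounded (objective can increase without bound)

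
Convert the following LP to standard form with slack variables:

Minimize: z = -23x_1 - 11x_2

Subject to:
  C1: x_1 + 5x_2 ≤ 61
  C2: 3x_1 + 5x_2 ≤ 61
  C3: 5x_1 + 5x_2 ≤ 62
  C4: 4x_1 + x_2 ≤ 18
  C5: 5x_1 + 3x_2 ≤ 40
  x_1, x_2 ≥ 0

min z = -23x_1 - 11x_2

s.t.
  x_1 + 5x_2 + s1 = 61
  3x_1 + 5x_2 + s2 = 61
  5x_1 + 5x_2 + s3 = 62
  4x_1 + x_2 + s4 = 18
  5x_1 + 3x_2 + s5 = 40
  x_1, x_2, s1, s2, s3, s4, s5 ≥ 0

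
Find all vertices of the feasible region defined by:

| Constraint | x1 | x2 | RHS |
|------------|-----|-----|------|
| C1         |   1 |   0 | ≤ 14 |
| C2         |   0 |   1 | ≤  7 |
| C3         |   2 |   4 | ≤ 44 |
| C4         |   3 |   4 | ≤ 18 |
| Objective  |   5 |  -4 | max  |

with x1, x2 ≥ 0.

(0, 0), (6, 0), (0, 4.5)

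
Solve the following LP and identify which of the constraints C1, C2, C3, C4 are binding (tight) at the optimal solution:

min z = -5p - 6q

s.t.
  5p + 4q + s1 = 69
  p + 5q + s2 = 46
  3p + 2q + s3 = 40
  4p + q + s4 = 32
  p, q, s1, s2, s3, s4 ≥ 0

At p = 6, q = 8, compute slack b - a·x for each constraint:
  C1: 69 − 62 = 7  (slack)
  C2: 46 − 46 = 0  (binding)
  C3: 40 − 34 = 6  (slack)
  C4: 32 − 32 = 0  (binding)

Optimal: p = 6, q = 8
Binding: C2, C4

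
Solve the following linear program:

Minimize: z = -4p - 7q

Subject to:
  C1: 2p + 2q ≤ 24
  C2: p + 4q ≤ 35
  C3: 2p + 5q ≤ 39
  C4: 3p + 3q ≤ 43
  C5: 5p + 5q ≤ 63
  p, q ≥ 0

Evaluate the objective at each vertex of the feasible region:
  z(0, 0) = 0
  z(12, 0) = -48
  z(7, 5) = -63  ←
  z(0, 7.8) = -54.6
The minimum is at p = 7, q = 5.

p = 7, q = 5, z = -63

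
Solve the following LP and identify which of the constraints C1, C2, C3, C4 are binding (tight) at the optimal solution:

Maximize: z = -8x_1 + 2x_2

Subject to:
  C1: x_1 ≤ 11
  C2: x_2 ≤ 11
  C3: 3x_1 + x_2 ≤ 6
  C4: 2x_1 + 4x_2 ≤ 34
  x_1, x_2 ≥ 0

At x_1 = 0, x_2 = 6, compute slack b - a·x for each constraint:
  C1: 11 − 0 = 11  (slack)
  C2: 11 − 6 = 5  (slack)
  C3: 6 − 6 = 0  (binding)
  C4: 34 − 24 = 10  (slack)

Optimal: x_1 = 0, x_2 = 6
Binding: C3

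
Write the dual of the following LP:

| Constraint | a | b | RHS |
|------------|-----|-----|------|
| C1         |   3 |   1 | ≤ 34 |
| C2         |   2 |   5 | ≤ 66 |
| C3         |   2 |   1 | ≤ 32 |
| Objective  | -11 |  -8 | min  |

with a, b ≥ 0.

Primal min cᵀx s.t. Ax ≤ b, x ≥ 0  →  Dual max −bᵀy s.t. Aᵀy ≥ −c, y ≥ 0.

Maximize: z = -34y1 - 66y2 - 32y3

Subject to:
  3y1 + 2y2 + 2y3 ≥ 11
  y1 + 5y2 + y3 ≥ 8
  y1, y2, y3 ≥ 0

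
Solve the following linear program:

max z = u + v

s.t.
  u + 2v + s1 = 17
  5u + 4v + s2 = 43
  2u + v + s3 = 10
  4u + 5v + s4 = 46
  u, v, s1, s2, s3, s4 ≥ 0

Evaluate the objective at each vertex of the feasible region:
  z(0, 0) = 0
  z(5, 0) = 5
  z(1, 8) = 9  ←
  z(0, 8.5) = 8.5
The maximum is at u = 1, v = 8.

u = 1, v = 8, z = 9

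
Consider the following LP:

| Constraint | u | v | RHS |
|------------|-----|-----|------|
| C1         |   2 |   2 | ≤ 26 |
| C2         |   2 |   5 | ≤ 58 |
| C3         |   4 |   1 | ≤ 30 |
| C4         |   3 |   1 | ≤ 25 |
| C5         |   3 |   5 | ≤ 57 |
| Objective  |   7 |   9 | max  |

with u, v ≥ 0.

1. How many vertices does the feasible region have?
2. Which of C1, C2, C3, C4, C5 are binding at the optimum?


1. 5
2. C1, C5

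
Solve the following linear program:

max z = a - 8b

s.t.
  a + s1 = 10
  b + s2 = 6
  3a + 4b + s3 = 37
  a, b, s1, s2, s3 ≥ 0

Evaluate the objective at each vertex of the feasible region:
  z(0, 0) = 0
  z(10, 0) = 10  ←
  z(10, 1.75) = -4
  z(4.333, 6) = -43.67
  z(0, 6) = -48
The maximum is at a = 10, b = 0.

a = 10, b = 0, z = 10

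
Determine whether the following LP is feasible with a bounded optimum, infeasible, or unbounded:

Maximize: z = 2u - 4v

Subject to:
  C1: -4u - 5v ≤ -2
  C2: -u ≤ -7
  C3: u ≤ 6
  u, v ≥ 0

Infeasible (no feasible solution exists)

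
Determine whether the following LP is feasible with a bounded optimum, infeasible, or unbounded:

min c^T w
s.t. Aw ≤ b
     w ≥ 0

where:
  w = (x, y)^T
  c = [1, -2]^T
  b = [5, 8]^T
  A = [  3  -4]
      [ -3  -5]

Unbounded (objective can decrease without bound)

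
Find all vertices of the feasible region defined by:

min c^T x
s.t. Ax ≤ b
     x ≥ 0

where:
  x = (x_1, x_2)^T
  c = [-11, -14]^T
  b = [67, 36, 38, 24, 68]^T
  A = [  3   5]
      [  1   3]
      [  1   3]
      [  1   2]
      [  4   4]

(0, 0), (17, 0), (10, 7), (0, 12)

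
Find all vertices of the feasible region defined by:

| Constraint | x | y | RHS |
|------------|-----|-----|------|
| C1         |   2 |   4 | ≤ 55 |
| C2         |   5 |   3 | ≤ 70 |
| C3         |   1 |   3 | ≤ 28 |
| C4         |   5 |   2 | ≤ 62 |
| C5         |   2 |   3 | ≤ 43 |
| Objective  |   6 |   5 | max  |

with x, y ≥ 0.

(0, 0), (12.4, 0), (10, 6), (0, 9.333)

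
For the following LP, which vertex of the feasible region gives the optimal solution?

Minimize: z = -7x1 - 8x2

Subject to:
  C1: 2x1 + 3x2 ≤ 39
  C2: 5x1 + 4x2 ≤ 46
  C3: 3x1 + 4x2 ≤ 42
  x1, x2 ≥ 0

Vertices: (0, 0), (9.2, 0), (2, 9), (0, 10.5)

Evaluate the objective at each vertex of the feasible region:
  z(0, 0) = 0
  z(9.2, 0) = -64.4
  z(2, 9) = -86  ←
  z(0, 10.5) = -84
The minimum is at x1 = 2, x2 = 9.

(2, 9)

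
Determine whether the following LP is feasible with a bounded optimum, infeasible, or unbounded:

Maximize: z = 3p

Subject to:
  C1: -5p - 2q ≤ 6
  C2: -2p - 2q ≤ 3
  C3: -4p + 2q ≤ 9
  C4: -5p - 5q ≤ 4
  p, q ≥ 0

Unbounded (objective can increase without bound)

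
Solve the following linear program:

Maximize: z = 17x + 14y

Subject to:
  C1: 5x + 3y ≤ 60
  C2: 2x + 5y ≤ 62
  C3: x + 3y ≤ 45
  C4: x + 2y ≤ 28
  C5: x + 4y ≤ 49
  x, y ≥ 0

Evaluate the objective at each vertex of the feasible region:
  z(0, 0) = 0
  z(12, 0) = 204
  z(6, 10) = 242  ←
  z(1, 12) = 185
  z(0, 12.25) = 171.5
The maximum is at x = 6, y = 10.

x = 6, y = 10, z = 242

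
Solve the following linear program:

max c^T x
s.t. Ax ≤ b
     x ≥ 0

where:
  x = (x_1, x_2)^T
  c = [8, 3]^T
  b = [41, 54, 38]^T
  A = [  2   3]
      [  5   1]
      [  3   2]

Evaluate the objective at each vertex of the feasible region:
  z(0, 0) = 0
  z(10.8, 0) = 86.4
  z(10, 4) = 92  ←
  z(6.4, 9.4) = 79.4
  z(0, 13.67) = 41
The maximum is at x_1 = 10, x_2 = 4.

x_1 = 10, x_2 = 4, z = 92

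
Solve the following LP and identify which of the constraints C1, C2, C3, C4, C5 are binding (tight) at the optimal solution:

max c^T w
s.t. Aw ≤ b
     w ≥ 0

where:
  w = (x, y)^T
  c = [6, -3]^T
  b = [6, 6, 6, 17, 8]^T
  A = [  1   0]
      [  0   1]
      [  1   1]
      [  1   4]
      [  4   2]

At x = 2, y = 0, compute slack b - a·x for each constraint:
  C1: 6 − 2 = 4  (slack)
  C2: 6 − 0 = 6  (slack)
  C3: 6 − 2 = 4  (slack)
  C4: 17 − 2 = 15  (slack)
  C5: 8 − 8 = 0  (binding)

Optimal: x = 2, y = 0
Binding: C5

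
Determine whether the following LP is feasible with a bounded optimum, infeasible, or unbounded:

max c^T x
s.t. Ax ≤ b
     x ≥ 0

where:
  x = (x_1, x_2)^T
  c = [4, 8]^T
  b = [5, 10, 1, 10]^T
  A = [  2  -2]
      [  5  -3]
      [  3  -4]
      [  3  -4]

Unbounded (objective can increase without bound)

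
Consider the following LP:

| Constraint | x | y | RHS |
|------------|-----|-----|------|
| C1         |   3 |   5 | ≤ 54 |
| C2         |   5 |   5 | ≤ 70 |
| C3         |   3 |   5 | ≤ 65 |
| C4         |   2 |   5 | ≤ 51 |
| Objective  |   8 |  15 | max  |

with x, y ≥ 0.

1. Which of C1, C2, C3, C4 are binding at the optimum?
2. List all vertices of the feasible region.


1. C1, C4
2. (0, 0), (14, 0), (8, 6), (3, 9), (0, 10.2)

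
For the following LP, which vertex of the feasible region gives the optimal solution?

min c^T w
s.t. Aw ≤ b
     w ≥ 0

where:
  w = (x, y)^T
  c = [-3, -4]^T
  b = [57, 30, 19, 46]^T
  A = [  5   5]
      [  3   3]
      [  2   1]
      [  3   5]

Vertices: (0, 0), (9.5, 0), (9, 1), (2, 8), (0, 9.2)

Evaluate the objective at each vertex of the feasible region:
  z(0, 0) = 0
  z(9.5, 0) = -28.5
  z(9, 1) = -31
  z(2, 8) = -38  ←
  z(0, 9.2) = -36.8
The minimum is at x = 2, y = 8.

(2, 8)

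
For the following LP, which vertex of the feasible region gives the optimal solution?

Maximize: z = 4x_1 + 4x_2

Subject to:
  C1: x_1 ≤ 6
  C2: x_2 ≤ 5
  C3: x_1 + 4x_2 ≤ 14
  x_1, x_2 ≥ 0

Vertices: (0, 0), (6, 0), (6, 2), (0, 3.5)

Evaluate the objective at each vertex of the feasible region:
  z(0, 0) = 0
  z(6, 0) = 24
  z(6, 2) = 32  ←
  z(0, 3.5) = 14
The maximum is at x_1 = 6, x_2 = 2.

(6, 2)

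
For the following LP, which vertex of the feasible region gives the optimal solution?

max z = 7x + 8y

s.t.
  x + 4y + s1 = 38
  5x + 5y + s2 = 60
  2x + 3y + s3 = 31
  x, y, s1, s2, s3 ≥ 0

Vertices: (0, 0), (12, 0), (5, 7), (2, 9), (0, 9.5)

Evaluate the objective at each vertex of the feasible region:
  z(0, 0) = 0
  z(12, 0) = 84
  z(5, 7) = 91  ←
  z(2, 9) = 86
  z(0, 9.5) = 76
The maximum is at x = 5, y = 7.

(5, 7)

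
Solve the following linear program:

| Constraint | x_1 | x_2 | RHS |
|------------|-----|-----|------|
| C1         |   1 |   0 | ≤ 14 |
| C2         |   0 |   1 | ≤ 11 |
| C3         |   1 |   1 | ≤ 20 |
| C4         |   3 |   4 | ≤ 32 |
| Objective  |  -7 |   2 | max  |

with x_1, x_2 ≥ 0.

Evaluate the objective at each vertex of the feasible region:
  z(0, 0) = 0
  z(10.67, 0) = -74.67
  z(0, 8) = 16  ←
The maximum is at x_1 = 0, x_2 = 8.

x_1 = 0, x_2 = 8, z = 16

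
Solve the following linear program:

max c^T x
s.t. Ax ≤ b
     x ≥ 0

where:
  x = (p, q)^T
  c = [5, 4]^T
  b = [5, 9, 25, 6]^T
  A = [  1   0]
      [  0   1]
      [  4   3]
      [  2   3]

Evaluate the objective at each vertex of the feasible region:
  z(0, 0) = 0
  z(3, 0) = 15  ←
  z(0, 2) = 8
The maximum is at p = 3, q = 0.

p = 3, q = 0, z = 15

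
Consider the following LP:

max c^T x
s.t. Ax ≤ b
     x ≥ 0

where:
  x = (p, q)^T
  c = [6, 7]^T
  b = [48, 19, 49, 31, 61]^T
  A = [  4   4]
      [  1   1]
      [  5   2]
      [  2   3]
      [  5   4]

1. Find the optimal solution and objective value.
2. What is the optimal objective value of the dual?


1. p = 5, q = 7, z = 79
2. 79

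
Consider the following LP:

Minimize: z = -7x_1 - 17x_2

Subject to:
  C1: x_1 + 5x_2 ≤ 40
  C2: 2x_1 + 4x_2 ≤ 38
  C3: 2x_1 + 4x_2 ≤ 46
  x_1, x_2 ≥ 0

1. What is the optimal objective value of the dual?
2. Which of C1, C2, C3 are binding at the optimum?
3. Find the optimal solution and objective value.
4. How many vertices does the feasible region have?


1. -154
2. C1, C2
3. x_1 = 5, x_2 = 7, z = -154
4. 4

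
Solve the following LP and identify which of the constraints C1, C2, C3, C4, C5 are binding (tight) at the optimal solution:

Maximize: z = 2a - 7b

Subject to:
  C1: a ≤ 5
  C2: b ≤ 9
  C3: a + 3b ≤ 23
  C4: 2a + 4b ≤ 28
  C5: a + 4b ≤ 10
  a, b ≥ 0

At a = 5, b = 0, compute slack b - a·x for each constraint:
  C1: 5 − 5 = 0  (binding)
  C2: 9 − 0 = 9  (slack)
  C3: 23 − 5 = 18  (slack)
  C4: 28 − 10 = 18  (slack)
  C5: 10 − 5 = 5  (slack)

Optimal: a = 5, b = 0
Binding: C1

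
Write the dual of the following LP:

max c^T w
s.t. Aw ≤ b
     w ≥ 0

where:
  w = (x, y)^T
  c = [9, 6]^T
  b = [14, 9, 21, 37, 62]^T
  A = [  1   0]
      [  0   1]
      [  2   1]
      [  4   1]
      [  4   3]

Primal max cᵀx s.t. Ax ≤ b, x ≥ 0  →  Dual min bᵀy s.t. Aᵀy ≥ c, y ≥ 0.

Minimize: z = 14y1 + 9y2 + 21y3 + 37y4 + 62y5

Subject to:
  y1 + 2y3 + 4y4 + 4y5 ≥ 9
  y2 + y3 + y4 + 3y5 ≥ 6
  y1, y2, y3, y4, y5 ≥ 0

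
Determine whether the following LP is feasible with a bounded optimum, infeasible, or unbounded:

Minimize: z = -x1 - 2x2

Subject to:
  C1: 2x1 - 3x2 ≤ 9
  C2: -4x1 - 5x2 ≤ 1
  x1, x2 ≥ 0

Unbounded (objective can decrease without bound)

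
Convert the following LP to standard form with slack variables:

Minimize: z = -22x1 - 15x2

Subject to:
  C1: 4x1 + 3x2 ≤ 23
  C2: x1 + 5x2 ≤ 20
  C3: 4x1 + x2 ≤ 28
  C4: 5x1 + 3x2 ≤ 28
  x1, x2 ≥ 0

min z = -22x1 - 15x2

s.t.
  4x1 + 3x2 + s1 = 23
  x1 + 5x2 + s2 = 20
  4x1 + x2 + s3 = 28
  5x1 + 3x2 + s4 = 28
  x1, x2, s1, s2, s3, s4 ≥ 0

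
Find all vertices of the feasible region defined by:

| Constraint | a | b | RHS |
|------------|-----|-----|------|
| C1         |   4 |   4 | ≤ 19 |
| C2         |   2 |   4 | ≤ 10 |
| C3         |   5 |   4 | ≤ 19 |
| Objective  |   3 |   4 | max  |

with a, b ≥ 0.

(0, 0), (3.8, 0), (3, 1), (0, 2.5)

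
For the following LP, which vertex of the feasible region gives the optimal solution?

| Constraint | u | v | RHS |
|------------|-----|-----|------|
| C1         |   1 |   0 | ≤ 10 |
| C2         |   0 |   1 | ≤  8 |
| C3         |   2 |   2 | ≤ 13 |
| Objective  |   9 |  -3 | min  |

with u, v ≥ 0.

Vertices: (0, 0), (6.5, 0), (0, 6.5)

Evaluate the objective at each vertex of the feasible region:
  z(0, 0) = 0
  z(6.5, 0) = 58.5
  z(0, 6.5) = -19.5  ←
The minimum is at u = 0, v = 6.5.

(0, 6.5)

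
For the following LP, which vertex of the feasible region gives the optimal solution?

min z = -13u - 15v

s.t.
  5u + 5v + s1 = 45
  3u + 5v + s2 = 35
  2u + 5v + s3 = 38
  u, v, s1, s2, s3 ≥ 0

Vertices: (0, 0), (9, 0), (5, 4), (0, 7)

Evaluate the objective at each vertex of the feasible region:
  z(0, 0) = 0
  z(9, 0) = -117
  z(5, 4) = -125  ←
  z(0, 7) = -105
The minimum is at u = 5, v = 4.

(5, 4)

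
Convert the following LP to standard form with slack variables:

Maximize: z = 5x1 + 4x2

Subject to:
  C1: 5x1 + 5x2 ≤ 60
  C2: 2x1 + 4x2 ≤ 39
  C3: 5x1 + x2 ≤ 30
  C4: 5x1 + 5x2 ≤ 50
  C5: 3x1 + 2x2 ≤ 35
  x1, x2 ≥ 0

max z = 5x1 + 4x2

s.t.
  5x1 + 5x2 + s1 = 60
  2x1 + 4x2 + s2 = 39
  5x1 + x2 + s3 = 30
  5x1 + 5x2 + s4 = 50
  3x1 + 2x2 + s5 = 35
  x1, x2, s1, s2, s3, s4, s5 ≥ 0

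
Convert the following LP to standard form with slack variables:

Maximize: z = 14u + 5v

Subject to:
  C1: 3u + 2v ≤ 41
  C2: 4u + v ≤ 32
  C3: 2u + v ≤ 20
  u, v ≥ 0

max z = 14u + 5v

s.t.
  3u + 2v + s1 = 41
  4u + v + s2 = 32
  2u + v + s3 = 20
  u, v, s1, s2, s3 ≥ 0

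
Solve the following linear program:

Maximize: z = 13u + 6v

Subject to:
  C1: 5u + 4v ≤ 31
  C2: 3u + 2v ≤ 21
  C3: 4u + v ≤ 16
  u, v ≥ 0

Evaluate the objective at each vertex of the feasible region:
  z(0, 0) = 0
  z(4, 0) = 52
  z(3, 4) = 63  ←
  z(0, 7.75) = 46.5
The maximum is at u = 3, v = 4.

u = 3, v = 4, z = 63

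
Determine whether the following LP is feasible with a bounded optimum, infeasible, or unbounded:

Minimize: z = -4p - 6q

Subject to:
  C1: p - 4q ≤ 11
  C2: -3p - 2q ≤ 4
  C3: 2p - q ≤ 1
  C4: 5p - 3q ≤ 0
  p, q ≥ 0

Unbounded (objective can decrease without bound)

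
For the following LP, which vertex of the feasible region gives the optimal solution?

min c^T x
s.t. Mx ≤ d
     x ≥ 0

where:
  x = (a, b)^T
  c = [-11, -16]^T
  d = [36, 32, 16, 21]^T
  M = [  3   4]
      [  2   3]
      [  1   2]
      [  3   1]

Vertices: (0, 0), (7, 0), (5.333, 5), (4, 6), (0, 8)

Evaluate the objective at each vertex of the feasible region:
  z(0, 0) = 0
  z(7, 0) = -77
  z(5.333, 5) = -138.7
  z(4, 6) = -140  ←
  z(0, 8) = -128
The minimum is at a = 4, b = 6.

(4, 6)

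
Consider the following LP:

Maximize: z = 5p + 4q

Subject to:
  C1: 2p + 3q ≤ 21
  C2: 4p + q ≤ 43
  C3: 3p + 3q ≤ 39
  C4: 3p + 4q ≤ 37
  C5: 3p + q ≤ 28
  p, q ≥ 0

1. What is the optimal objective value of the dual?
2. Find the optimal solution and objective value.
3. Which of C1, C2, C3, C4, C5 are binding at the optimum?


1. 49
2. p = 9, q = 1, z = 49
3. C1, C5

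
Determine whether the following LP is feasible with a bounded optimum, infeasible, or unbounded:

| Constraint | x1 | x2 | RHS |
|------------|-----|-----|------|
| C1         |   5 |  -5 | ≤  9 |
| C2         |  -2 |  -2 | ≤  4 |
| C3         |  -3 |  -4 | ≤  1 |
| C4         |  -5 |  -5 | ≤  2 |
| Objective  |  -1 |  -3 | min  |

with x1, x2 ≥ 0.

Unbounded (objective can decrease without bound)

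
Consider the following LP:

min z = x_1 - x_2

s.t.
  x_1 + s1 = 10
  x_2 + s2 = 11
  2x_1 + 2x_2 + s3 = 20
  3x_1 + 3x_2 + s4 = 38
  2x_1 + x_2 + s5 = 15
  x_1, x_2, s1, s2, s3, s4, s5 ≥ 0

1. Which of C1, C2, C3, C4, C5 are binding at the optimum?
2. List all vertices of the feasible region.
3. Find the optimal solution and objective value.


1. C3
2. (0, 0), (7.5, 0), (5, 5), (0, 10)
3. x_1 = 0, x_2 = 10, z = -10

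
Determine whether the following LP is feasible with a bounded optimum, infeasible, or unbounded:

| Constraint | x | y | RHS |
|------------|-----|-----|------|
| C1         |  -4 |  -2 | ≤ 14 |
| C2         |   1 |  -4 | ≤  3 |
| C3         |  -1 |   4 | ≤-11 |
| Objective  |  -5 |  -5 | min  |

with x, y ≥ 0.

Infeasible (no feasible solution exists)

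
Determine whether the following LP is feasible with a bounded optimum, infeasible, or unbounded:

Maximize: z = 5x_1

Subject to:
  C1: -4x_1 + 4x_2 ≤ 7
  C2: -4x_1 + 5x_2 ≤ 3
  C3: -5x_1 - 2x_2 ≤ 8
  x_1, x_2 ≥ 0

Unbounded (objective can increase without bound)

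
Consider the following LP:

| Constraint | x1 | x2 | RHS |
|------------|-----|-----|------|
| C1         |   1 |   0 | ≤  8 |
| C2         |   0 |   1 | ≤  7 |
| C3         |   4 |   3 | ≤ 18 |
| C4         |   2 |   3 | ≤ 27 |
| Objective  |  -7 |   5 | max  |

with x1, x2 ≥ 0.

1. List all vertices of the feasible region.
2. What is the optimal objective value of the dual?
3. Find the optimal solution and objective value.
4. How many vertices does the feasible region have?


1. (0, 0), (4.5, 0), (0, 6)
2. 30
3. x1 = 0, x2 = 6, z = 30
4. 3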